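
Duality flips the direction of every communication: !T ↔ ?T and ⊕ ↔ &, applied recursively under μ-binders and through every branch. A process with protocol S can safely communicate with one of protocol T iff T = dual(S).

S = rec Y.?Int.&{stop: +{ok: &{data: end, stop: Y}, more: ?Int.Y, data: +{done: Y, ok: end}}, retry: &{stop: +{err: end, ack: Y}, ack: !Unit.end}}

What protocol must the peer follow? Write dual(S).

rec Y ↦ rec Y  (μ self-dual)
  ?Int ↦ !Int
    &{stop,retry} ↦ +{stop,retry}  (offer→select)
      [stop]
        +{ok,more,data} ↦ &{ok,more,data}  (⊕→&)
          [ok]
            &{data,stop} ↦ +{data,stop}  (offer→select)
              [data]
                end ↦ end
              [stop]
                Y ↦ Y
          [more]
            ?Int ↦ !Int
              Y ↦ Y
          [data]
            +{done,ok} ↦ &{done,ok}  (⊕→&)
              [done]
                Y ↦ Y
              [ok]
                end ↦ end
      [retry]
        &{stop,ack} ↦ +{stop,ack}  (offer→select)
          [stop]
            +{err,ack} ↦ &{err,ack}  (⊕→&)
              [err]
                end ↦ end
              [ack]
                Y ↦ Y
          [ack]
            !Unit ↦ ?Unit
              end ↦ end

rec Y.!Int.+{stop: &{ok: +{data: end, stop: Y}, more: !Int.Y, data: &{done: Y, ok: end}}, retry: +{stop: &{err: end, ack: Y}, ack: ?Unit.end}}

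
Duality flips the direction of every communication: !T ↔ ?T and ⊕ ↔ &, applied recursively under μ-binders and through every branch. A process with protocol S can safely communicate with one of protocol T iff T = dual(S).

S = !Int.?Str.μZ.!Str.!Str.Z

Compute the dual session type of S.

?Int.!Str.μZ.?Str.?Str.Z

!Int ↦ ?Int
  ?Str ↦ !Str
    μZ ↦ μZ  (rec unchanged)
      !Str ↦ ?Str
        !Str ↦ ?Str
          Z ↦ Z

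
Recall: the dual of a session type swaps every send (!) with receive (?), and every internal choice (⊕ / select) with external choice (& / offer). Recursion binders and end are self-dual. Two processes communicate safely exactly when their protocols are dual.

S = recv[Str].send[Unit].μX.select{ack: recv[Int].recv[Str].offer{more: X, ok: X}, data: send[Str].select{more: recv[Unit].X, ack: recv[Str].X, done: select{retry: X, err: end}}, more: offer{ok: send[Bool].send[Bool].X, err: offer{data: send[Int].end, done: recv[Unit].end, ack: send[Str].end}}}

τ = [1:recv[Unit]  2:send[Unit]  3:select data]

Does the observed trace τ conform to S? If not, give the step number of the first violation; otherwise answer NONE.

step 1: got recv[Unit], protocol expects recv[Str]  ✗

1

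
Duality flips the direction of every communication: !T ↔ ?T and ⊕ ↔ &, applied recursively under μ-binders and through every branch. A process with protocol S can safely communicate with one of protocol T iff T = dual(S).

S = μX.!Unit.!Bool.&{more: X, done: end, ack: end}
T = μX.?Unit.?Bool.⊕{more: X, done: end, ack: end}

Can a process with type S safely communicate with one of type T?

μX ‖ μX  match (rec unchanged)
  !Unit ‖ ?Unit  match
    !Bool ‖ ?Bool  match
      &{more,done,ack} ‖ ⊕{more,done,ack}  match same labels
        • more:
          X ‖ X  match
        • done:
          end ‖ end  match
        • ack:
          end ‖ end  match

YES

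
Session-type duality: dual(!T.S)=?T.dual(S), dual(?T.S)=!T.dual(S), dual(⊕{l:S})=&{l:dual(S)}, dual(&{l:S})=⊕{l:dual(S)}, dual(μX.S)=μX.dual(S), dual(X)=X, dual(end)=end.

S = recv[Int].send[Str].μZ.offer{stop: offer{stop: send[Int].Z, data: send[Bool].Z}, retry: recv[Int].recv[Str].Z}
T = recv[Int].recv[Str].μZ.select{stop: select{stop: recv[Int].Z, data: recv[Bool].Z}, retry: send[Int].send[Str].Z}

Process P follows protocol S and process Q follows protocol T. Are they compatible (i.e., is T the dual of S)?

NO

recv[Int] ‖ recv[Int]  ✗ same direction on both sides — not dual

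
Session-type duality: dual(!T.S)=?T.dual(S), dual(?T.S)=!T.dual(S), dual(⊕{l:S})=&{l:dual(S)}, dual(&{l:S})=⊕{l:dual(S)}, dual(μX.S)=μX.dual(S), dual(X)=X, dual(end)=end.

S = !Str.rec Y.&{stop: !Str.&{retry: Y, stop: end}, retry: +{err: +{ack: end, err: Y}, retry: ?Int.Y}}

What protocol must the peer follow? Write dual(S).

!Str → ?Str
  rec Y → rec Y  (rec unchanged)
    &{stop,retry} → +{stop,retry}  (external→internal)
      [stop]
        !Str → ?Str
          &{retry,stop} → +{retry,stop}  (external→internal)
            [retry]
              dual(Y) = Y
            [stop]
              dual(end) = end
      [retry]
        +{err,retry} → &{err,retry}  (select→offer)
          [err]
            +{ack,err} → &{ack,err}  (select→offer)
              [ack]
                dual(end) = end
              [err]
                dual(Y) = Y
          [retry]
            ?Int → !Int
              dual(Y) = Y

?Str.rec Y.+{stop: ?Str.+{retry: Y, stop: end}, retry: &{err: &{ack: end, err: Y}, retry: !Int.Y}}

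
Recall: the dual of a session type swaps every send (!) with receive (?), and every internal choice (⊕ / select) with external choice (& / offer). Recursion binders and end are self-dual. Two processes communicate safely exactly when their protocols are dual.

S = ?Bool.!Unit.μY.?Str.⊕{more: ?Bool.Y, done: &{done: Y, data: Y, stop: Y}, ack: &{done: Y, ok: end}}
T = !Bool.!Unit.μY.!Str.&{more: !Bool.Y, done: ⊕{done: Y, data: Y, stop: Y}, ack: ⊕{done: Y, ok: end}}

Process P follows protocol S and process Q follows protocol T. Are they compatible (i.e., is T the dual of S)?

NO

?Bool vs !Bool  ✓
  !Unit vs !Unit  ✗ same direction on both sides — not dual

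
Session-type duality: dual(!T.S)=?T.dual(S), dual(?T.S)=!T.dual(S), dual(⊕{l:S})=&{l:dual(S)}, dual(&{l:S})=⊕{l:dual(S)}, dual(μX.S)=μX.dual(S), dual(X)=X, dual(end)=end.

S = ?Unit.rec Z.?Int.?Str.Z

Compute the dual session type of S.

!Unit.rec Z.!Int.!Str.Z

?Unit ↦ !Unit
  rec Z ↦ rec Z  (μ self-dual)
    ?Int ↦ !Int
      ?Str ↦ !Str
        dual(Z) = Z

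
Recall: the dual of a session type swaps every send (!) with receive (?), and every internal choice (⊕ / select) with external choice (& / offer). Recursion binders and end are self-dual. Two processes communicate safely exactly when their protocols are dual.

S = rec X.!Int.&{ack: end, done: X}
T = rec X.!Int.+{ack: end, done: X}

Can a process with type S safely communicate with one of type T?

rec X vs rec X  match (μ self-dual)
  !Int vs !Int  ✗ same direction on both sides — not dual

NO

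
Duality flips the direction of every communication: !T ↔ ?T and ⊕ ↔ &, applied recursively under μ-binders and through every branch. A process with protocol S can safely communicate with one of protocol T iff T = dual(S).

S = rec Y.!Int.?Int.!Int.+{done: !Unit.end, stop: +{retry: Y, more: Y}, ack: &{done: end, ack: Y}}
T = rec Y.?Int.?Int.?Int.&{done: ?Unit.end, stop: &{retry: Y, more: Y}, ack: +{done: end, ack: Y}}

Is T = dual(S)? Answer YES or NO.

NO

rec Y ‖ rec Y  ok (μ self-dual)
  !Int ‖ ?Int  ok
    ?Int ‖ ?Int  ✗ same direction on both sides — not dual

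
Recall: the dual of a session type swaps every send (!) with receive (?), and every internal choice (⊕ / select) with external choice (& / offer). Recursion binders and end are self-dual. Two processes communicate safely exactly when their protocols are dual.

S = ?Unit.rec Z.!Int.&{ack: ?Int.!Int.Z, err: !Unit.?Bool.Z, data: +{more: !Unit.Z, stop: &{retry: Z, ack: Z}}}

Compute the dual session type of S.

!Unit.rec Z.?Int.+{ack: !Int.?Int.Z, err: ?Unit.!Bool.Z, data: &{more: ?Unit.Z, stop: +{retry: Z, ack: Z}}}

?Unit = !Unit
  rec Z = rec Z  (rec unchanged)
    !Int = ?Int
      &{ack,err,data} = +{ack,err,data}  (offer→select)
        • ack:
          ?Int = !Int
            !Int = ?Int
              dual(Z) = Z
        • err:
          !Unit = ?Unit
            ?Bool = !Bool
              dual(Z) = Z
        • data:
          +{more,stop} = &{more,stop}  (⊕→&)
            • more:
              !Unit = ?Unit
                dual(Z) = Z
            • stop:
              &{retry,ack} = +{retry,ack}  (offer→select)
                • retry:
                  dual(Z) = Z
                • ack:
                  dual(Z) = Z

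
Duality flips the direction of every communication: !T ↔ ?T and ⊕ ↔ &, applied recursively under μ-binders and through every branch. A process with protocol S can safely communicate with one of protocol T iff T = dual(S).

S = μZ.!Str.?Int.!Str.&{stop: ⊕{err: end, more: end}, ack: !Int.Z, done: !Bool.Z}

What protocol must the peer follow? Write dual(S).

μZ ↦ μZ  (μ self-dual)
  !Str ↦ ?Str
    ?Int ↦ !Int
      !Str ↦ ?Str
        &{stop,ack,done} ↦ ⊕{stop,ack,done}  (&→⊕)
          case stop:
            ⊕{err,more} ↦ &{err,more}  (internal→external)
              case err:
                end self-dual
              case more:
                end self-dual
          case ack:
            !Int ↦ ?Int
              Z self-dual
          case done:
            !Bool ↦ ?Bool
              Z self-dual

μZ.?Str.!Int.?Str.⊕{stop: &{err: end, more: end}, ack: ?Int.Z, done: ?Bool.Z}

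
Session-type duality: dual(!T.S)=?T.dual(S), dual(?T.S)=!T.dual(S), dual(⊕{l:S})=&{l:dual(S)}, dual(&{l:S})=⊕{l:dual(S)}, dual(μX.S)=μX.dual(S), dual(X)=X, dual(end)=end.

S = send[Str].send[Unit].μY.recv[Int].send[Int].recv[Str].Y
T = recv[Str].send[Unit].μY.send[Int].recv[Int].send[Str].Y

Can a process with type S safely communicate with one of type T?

NO

send[Str] ‖ recv[Str]  ok
  send[Unit] ‖ send[Unit]  ✗ same direction on both sides — not dual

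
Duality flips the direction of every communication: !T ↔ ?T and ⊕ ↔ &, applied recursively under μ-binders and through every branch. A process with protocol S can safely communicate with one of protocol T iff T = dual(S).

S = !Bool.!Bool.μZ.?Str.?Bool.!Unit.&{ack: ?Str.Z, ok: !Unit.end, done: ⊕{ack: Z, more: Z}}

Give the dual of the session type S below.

!Bool → ?Bool
  !Bool → ?Bool
    μZ → μZ  (binder kept)
      ?Str → !Str
        ?Bool → !Bool
          !Unit → ?Unit
            &{ack,ok,done} → ⊕{ack,ok,done}  (offer→select)
              case ack:
                ?Str → !Str
                  Z self-dual
              case ok:
                !Unit → ?Unit
                  end self-dual
              case done:
                ⊕{ack,more} → &{ack,more}  (internal→external)
                  case ack:
                    Z self-dual
                  case more:
                    Z self-dual

?Bool.?Bool.μZ.!Str.!Bool.?Unit.⊕{ack: !Str.Z, ok: ?Unit.end, done: &{ack: Z, more: Z}}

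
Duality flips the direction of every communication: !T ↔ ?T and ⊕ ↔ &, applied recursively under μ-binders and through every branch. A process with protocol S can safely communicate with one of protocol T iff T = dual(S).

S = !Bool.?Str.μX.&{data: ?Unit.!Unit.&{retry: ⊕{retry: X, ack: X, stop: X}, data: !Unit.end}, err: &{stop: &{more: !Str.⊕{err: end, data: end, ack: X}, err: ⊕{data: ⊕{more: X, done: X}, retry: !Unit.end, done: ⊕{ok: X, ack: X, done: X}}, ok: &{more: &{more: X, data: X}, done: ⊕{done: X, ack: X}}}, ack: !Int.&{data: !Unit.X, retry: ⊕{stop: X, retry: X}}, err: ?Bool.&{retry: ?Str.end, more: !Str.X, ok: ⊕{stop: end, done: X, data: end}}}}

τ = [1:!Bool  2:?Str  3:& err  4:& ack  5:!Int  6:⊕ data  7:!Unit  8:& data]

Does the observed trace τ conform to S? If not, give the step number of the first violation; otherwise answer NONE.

step 1: !Bool  ok  now at ?Str.μX.…
step 2: ?Str  ok  now at μX.…
step 3: & err  ok  now at &{stop: &{more: !Str.⊕{err: end, data: end, ack: μX.…}, err: ⊕{data: ⊕{more: μX.…, done: μX.…}, retry: !Unit.end, done: ⊕{ok: μX.…, ack: μX.…, done: μX.…}}, ok: &{more: &{more: μX.…, data: μX.…}, done: ⊕{done: μX.…, ack: μX.…}}}, ack: !Int.&{data: !Unit.μX.…, retry: ⊕{stop: μX.…, retry: μX.…}}, err: ?Bool.&{retry: ?Str.end, more: !Str.μX.…, ok: ⊕{stop: end, done: μX.…, data: end}}}
step 4: & ack  ok  now at !Int.&{data: !Unit.μX.…, retry: ⊕{stop: μX.…, retry: μX.…}}
step 5: !Int  ok  now at &{data: !Unit.μX.…, retry: ⊕{stop: μX.…, retry: μX.…}}
step 6: got ⊕ data, protocol expects & data or & retry  ✗

6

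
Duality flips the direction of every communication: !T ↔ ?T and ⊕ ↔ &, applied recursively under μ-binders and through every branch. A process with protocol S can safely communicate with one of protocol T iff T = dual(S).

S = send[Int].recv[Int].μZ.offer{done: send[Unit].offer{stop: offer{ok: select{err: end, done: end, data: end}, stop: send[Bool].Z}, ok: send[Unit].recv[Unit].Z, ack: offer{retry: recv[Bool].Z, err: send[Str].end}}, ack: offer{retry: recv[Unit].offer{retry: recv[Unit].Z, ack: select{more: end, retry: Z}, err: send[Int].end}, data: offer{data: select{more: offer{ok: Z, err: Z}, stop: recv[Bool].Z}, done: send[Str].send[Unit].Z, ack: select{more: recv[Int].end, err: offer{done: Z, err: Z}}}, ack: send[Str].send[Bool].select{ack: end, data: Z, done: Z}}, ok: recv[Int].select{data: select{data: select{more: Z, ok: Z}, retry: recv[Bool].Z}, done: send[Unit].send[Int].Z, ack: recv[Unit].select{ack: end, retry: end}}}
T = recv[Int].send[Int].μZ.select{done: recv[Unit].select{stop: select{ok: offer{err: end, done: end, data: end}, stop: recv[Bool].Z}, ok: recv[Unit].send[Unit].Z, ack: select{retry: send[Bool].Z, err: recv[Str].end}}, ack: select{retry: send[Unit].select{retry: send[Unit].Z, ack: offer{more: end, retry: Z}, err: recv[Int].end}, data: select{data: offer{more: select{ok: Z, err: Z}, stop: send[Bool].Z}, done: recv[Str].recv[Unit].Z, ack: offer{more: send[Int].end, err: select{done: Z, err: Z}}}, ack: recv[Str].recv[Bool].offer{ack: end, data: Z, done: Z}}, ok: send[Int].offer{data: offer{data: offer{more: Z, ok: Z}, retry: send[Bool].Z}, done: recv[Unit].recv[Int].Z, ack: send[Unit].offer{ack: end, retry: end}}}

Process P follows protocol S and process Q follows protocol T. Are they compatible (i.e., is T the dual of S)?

YES

send[Int] vs recv[Int]  match
  recv[Int] vs send[Int]  match
    μZ vs μZ  match (μ self-dual)
      offer{done,ack,ok} vs select{done,ack,ok}  match labels match
        case done:
          send[Unit] vs recv[Unit]  match
            offer{stop,ok,ack} vs select{stop,ok,ack}  match labels match
              case stop:
                offer{ok,stop} vs select{ok,stop}  match labels match
                  case ok:
                    select{err,done,data} vs offer{err,done,data}  match labels match
                      case err:
                        end vs end  match
                      case done:
                        end vs end  match
                      case data:
                        end vs end  match
                  case stop:
                    send[Bool] vs recv[Bool]  match
                      Z vs Z  match
              case ok:
                send[Unit] vs recv[Unit]  match
                  recv[Unit] vs send[Unit]  match
                    Z vs Z  match
              case ack:
                offer{retry,err} vs select{retry,err}  match labels match
                  case retry:
                    recv[Bool] vs send[Bool]  match
                      Z vs Z  match
                  case err:
                    send[Str] vs recv[Str]  match
                      end vs end  match
        case ack:
          offer{retry,data,ack} vs select{retry,data,ack}  match labels match
            case retry:
              recv[Unit] vs send[Unit]  match
                offer{retry,ack,err} vs select{retry,ack,err}  match labels match
                  case retry:
                    recv[Unit] vs send[Unit]  match
                      Z vs Z  match
                  case ack:
                    select{more,retry} vs offer{more,retry}  match labels match
                      case more:
                        end vs end  match
                      case retry:
                        Z vs Z  match
                  case err:
                    send[Int] vs recv[Int]  match
                      end vs end  match
            case data:
              offer{data,done,ack} vs select{data,done,ack}  match labels match
                case data:
                  select{more,stop} vs offer{more,stop}  match labels match
                    case more:
                      offer{ok,err} vs select{ok,err}  match labels match
                        case ok:
                          Z vs Z  match
                        case err:
                          Z vs Z  match
                    case stop:
                      recv[Bool] vs send[Bool]  match
                        Z vs Z  match
                case done:
                  send[Str] vs recv[Str]  match
                    send[Unit] vs recv[Unit]  match
                      Z vs Z  match
                case ack:
                  select{more,err} vs offer{more,err}  match labels match
                    case more:
                      recv[Int] vs send[Int]  match
                        end vs end  match
                    case err:
                      offer{done,err} vs select{done,err}  match labels match
                        case done:
                          Z vs Z  match
                        case err:
                          Z vs Z  match
            case ack:
              send[Str] vs recv[Str]  match
                send[Bool] vs recv[Bool]  match
                  select{ack,data,done} vs offer{ack,data,done}  match labels match
                    case ack:
                      end vs end  match
                    case data:
                      Z vs Z  match
                    case done:
                      Z vs Z  match
        case ok:
          recv[Int] vs send[Int]  match
            select{data,done,ack} vs offer{data,done,ack}  match labels match
              case data:
                select{data,retry} vs offer{data,retry}  match labels match
                  case data:
                    select{more,ok} vs offer{more,ok}  match labels match
                      case more:
                        Z vs Z  match
                      case ok:
                        Z vs Z  match
                  case retry:
                    recv[Bool] vs send[Bool]  match
                      Z vs Z  match
              case done:
                send[Unit] vs recv[Unit]  match
                  send[Int] vs recv[Int]  match
                    Z vs Z  match
              case ack:
                recv[Unit] vs send[Unit]  match
                  select{ack,retry} vs offer{ack,retry}  match labels match
                    case ack:
                      end vs end  match
                    case retry:
                      end vs end  match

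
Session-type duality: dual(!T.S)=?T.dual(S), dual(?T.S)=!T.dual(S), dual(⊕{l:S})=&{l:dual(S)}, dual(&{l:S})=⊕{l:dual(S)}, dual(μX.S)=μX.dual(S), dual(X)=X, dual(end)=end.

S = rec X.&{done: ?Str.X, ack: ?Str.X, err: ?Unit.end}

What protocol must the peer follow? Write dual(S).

rec X.+{done: !Str.X, ack: !Str.X, err: !Unit.end}

rec X → rec X  (rec unchanged)
  &{done,ack,err} → +{done,ack,err}  (external→internal)
    [done]
      ?Str → !Str
        X self-dual
    [ack]
      ?Str → !Str
        X self-dual
    [err]
      ?Unit → !Unit
        end self-dual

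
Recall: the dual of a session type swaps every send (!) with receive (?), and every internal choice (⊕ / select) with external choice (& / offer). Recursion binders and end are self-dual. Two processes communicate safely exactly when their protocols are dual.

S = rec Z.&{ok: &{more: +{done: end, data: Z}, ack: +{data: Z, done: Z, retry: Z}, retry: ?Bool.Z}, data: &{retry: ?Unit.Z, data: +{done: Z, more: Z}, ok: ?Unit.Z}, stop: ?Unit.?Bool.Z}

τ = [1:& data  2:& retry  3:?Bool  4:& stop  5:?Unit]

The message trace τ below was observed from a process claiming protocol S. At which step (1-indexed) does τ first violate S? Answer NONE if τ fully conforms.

3

[1] & data  ok  state: &{retry: ?Unit.rec Z.…, data: +{done: rec Z.…, more: rec Z.…}, ok: ?Unit.rec Z.…}
[2] & retry  ok  state: ?Unit.rec Z.…
[3] got ?Bool, protocol expects ?Unit  ✗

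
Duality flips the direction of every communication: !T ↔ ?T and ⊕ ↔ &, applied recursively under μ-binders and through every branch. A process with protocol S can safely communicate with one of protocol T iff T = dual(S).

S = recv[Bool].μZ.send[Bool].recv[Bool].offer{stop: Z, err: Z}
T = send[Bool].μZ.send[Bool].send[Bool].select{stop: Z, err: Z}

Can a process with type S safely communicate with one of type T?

NO

recv[Bool] vs send[Bool]  ✓
  μZ vs μZ  ✓ (binder kept)
    send[Bool] vs send[Bool]  ✗ same direction on both sides — not dual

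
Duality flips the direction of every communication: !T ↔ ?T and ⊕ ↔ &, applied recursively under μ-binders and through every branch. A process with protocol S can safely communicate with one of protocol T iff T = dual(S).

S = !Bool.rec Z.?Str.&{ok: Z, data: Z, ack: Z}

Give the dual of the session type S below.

?Bool.rec Z.!Str.+{ok: Z, data: Z, ack: Z}

!Bool = ?Bool
  rec Z = rec Z  (binder kept)
    ?Str = !Str
      &{ok,data,ack} = +{ok,data,ack}  (external→internal)
        case ok:
          Z ↦ Z
        case data:
          Z ↦ Z
        case ack:
          Z ↦ Z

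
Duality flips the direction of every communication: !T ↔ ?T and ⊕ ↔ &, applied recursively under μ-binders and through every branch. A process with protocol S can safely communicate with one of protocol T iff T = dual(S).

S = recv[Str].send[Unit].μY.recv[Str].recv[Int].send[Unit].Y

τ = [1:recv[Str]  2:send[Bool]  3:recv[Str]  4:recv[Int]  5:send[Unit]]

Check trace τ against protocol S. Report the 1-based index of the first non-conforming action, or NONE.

2

step 1: recv[Str]  match  cont: send[Unit].μY.…
step 2: got send[Bool], protocol expects send[Unit]  ✗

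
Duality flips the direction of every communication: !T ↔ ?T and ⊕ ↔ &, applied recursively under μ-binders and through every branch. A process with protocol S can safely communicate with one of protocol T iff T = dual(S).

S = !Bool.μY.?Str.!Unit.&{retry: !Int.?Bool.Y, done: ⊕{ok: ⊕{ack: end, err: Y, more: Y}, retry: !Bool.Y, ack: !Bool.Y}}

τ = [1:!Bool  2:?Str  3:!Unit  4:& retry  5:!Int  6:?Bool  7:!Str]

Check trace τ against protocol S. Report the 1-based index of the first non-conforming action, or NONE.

7

@1 !Bool  match  state: μY.…
@2 ?Str  match  state: !Unit.&{retry: !Int.?Bool.μY.…, done: ⊕{ok: ⊕{ack: end, err: μY.…, more: μY.…}, retry: !Bool.μY.…, ack: !Bool.μY.…}}
@3 !Unit  match  state: &{retry: !Int.?Bool.μY.…, done: ⊕{ok: ⊕{ack: end, err: μY.…, more: μY.…}, retry: !Bool.μY.…, ack: !Bool.μY.…}}
@4 & retry  match  state: !Int.?Bool.μY.…
@5 !Int  match  state: ?Bool.μY.…
@6 ?Bool  match  state: μY.…
@7 got !Str, protocol expects ?Str  ✗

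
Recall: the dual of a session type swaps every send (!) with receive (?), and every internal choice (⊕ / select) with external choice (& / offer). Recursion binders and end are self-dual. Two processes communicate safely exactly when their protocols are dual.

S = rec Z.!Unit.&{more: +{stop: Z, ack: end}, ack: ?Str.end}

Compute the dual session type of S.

rec Z ↦ rec Z  (binder kept)
  !Unit ↦ ?Unit
    &{more,ack} ↦ +{more,ack}  (external→internal)
      • more:
        +{stop,ack} ↦ &{stop,ack}  (select→offer)
          • stop:
            dual(Z) = Z
          • ack:
            dual(end) = end
      • ack:
        ?Str ↦ !Str
          dual(end) = end

rec Z.?Unit.+{more: &{stop: Z, ack: end}, ack: !Str.end}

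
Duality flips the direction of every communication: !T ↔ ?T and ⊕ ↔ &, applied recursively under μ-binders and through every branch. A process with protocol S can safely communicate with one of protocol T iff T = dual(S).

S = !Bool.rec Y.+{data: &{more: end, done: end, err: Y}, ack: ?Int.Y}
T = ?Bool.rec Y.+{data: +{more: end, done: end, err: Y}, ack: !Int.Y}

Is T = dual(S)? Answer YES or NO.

NO

!Bool | ?Bool  match
  rec Y | rec Y  match (binder kept)
    +{data,ack} | +{data,ack}  ✗ choice polarity not flipped — not dual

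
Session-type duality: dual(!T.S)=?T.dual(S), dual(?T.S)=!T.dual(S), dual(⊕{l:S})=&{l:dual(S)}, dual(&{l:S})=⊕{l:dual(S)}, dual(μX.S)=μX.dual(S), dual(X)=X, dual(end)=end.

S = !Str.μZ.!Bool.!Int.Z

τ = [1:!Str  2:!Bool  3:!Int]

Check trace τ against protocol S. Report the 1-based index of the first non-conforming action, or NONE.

NONE

@1 !Str  ✓  now at μZ.…
@2 !Bool  ✓  now at !Int.μZ.…
@3 !Int  ✓  now at μZ.…
trace exhausted — no violation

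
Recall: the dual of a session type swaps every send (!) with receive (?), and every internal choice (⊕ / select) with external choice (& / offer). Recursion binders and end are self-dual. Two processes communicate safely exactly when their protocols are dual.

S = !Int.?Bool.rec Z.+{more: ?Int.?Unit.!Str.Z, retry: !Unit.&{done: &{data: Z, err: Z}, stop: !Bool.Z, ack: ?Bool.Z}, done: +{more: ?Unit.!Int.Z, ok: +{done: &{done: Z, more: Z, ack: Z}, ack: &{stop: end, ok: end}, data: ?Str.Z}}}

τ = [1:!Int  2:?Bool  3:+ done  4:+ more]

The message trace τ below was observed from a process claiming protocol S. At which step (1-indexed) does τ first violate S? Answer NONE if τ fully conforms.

[1] !Int  match  cont: ?Bool.rec Z.…
[2] ?Bool  match  cont: rec Z.…
[3] + done  match  cont: +{more: ?Unit.!Int.rec Z.…, ok: +{done: &{done: rec Z.…, more: rec Z.…, ack: rec Z.…}, ack: &{stop: end, ok: end}, data: ?Str.rec Z.…}}
[4] + more  match  cont: ?Unit.!Int.rec Z.…
τ conforms to S (length 4)

NONE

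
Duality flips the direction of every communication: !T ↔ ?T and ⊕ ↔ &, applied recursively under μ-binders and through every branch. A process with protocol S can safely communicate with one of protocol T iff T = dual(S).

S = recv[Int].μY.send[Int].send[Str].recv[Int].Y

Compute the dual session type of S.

recv[Int] → send[Int]
  μY → μY  (rec unchanged)
    send[Int] → recv[Int]
      send[Str] → recv[Str]
        recv[Int] → send[Int]
          Y ↦ Y

send[Int].μY.recv[Int].recv[Str].send[Int].Y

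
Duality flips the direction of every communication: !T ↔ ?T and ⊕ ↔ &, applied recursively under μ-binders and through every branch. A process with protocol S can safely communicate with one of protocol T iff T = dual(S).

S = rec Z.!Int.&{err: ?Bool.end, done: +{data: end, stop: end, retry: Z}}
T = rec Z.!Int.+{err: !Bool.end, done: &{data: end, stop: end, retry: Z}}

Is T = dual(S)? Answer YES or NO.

NO

rec Z ‖ rec Z  ok (μ self-dual)
  !Int ‖ !Int  ✗ same direction on both sides — not dual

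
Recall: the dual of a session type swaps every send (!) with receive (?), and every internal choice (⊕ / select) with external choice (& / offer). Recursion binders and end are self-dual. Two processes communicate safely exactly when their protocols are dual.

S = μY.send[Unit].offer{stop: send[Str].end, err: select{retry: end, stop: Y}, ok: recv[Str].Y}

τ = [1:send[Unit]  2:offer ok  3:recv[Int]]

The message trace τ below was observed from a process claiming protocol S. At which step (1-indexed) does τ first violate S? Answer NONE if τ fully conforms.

3

@1 send[Unit]  match  cont: offer{stop: send[Str].end, err: select{retry: end, stop: μY.…}, ok: recv[Str].μY.…}
@2 offer ok  match  cont: recv[Str].μY.…
@3 got recv[Int], protocol expects recv[Str]  ✗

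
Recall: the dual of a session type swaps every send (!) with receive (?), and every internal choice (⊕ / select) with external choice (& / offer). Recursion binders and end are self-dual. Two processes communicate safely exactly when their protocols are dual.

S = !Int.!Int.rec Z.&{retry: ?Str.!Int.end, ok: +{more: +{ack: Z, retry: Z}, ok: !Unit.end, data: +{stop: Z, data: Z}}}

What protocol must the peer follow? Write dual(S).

?Int.?Int.rec Z.+{retry: !Str.?Int.end, ok: &{more: &{ack: Z, retry: Z}, ok: ?Unit.end, data: &{stop: Z, data: Z}}}

!Int → ?Int
  !Int → ?Int
    rec Z → rec Z  (μ self-dual)
      &{retry,ok} → +{retry,ok}  (offer→select)
        case retry:
          ?Str → !Str
            !Int → ?Int
              dual(end) = end
        case ok:
          +{more,ok,data} → &{more,ok,data}  (select→offer)
            case more:
              +{ack,retry} → &{ack,retry}  (select→offer)
                case ack:
                  dual(Z) = Z
                case retry:
                  dual(Z) = Z
            case ok:
              !Unit → ?Unit
                dual(end) = end
            case data:
              +{stop,data} → &{stop,data}  (select→offer)
                case stop:
                  dual(Z) = Z
                case data:
                  dual(Z) = Z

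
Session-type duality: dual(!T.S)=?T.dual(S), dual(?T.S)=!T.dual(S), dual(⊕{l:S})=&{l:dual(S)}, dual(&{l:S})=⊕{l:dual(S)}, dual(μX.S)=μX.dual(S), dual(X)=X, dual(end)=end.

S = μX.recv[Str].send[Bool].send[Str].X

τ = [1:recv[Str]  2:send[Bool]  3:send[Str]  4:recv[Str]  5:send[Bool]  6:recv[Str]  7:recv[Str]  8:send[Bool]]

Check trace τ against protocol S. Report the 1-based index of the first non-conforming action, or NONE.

[1] recv[Str]  ok  cont: send[Bool].send[Str].μX.…
[2] send[Bool]  ok  cont: send[Str].μX.…
[3] send[Str]  ok  cont: μX.…
[4] recv[Str]  ok  cont: send[Bool].send[Str].μX.…
[5] send[Bool]  ok  cont: send[Str].μX.…
[6] got recv[Str], protocol expects send[Str]  ✗

6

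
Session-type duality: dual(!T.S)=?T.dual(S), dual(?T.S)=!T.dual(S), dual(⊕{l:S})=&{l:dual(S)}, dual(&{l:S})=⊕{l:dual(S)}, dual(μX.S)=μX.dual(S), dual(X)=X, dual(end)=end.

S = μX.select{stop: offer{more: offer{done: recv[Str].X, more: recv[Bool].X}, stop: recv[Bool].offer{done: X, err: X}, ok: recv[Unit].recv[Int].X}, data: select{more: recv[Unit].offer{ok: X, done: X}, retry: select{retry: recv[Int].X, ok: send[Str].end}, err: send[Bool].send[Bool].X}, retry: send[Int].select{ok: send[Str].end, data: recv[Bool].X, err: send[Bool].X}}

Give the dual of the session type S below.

μX.offer{stop: select{more: select{done: send[Str].X, more: send[Bool].X}, stop: send[Bool].select{done: X, err: X}, ok: send[Unit].send[Int].X}, data: offer{more: send[Unit].select{ok: X, done: X}, retry: offer{retry: send[Int].X, ok: recv[Str].end}, err: recv[Bool].recv[Bool].X}, retry: recv[Int].offer{ok: recv[Str].end, data: send[Bool].X, err: recv[Bool].X}}

μX ↦ μX  (binder kept)
  select{stop,data,retry} ↦ offer{stop,data,retry}  (⊕→&)
    [stop]
      offer{more,stop,ok} ↦ select{more,stop,ok}  (offer→select)
        [more]
          offer{done,more} ↦ select{done,more}  (offer→select)
            [done]
              recv[Str] ↦ send[Str]
                X self-dual
            [more]
              recv[Bool] ↦ send[Bool]
                X self-dual
        [stop]
          recv[Bool] ↦ send[Bool]
            offer{done,err} ↦ select{done,err}  (offer→select)
              [done]
                X self-dual
              [err]
                X self-dual
        [ok]
          recv[Unit] ↦ send[Unit]
            recv[Int] ↦ send[Int]
              X self-dual
    [data]
      select{more,retry,err} ↦ offer{more,retry,err}  (⊕→&)
        [more]
          recv[Unit] ↦ send[Unit]
            offer{ok,done} ↦ select{ok,done}  (offer→select)
              [ok]
                X self-dual
              [done]
                X self-dual
        [retry]
          select{retry,ok} ↦ offer{retry,ok}  (⊕→&)
            [retry]
              recv[Int] ↦ send[Int]
                X self-dual
            [ok]
              send[Str] ↦ recv[Str]
                end self-dual
        [err]
          send[Bool] ↦ recv[Bool]
            send[Bool] ↦ recv[Bool]
              X self-dual
    [retry]
      send[Int] ↦ recv[Int]
        select{ok,data,err} ↦ offer{ok,data,err}  (⊕→&)
          [ok]
            send[Str] ↦ recv[Str]
              end self-dual
          [data]
            recv[Bool] ↦ send[Bool]
              X self-dual
          [err]
            send[Bool] ↦ recv[Bool]
              X self-dual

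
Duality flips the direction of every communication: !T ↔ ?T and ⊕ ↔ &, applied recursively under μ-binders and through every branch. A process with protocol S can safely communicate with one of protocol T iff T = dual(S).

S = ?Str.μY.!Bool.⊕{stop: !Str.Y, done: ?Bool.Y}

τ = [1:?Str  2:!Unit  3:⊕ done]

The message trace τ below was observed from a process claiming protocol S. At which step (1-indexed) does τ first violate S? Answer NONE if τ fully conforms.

2

step 1: ?Str  match  now at μY.…
step 2: got !Unit, protocol expects !Bool  ✗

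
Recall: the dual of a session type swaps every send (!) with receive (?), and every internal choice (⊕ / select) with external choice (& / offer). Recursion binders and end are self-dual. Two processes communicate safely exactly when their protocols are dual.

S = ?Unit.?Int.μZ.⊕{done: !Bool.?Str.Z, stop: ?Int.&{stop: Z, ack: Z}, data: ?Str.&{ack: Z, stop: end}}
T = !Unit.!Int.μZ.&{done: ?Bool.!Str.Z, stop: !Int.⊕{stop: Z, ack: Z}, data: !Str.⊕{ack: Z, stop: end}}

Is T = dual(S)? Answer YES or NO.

YES

?Unit | !Unit  ok
  ?Int | !Int  ok
    μZ | μZ  ok (binder kept)
      ⊕{done,stop,data} | &{done,stop,data}  ok label sets agree
        [done]
          !Bool | ?Bool  ok
            ?Str | !Str  ok
              Z | Z  ok
        [stop]
          ?Int | !Int  ok
            &{stop,ack} | ⊕{stop,ack}  ok label sets agree
              [stop]
                Z | Z  ok
              [ack]
                Z | Z  ok
        [data]
          ?Str | !Str  ok
            &{ack,stop} | ⊕{ack,stop}  ok label sets agree
              [ack]
                Z | Z  ok
              [stop]
                end | end  ok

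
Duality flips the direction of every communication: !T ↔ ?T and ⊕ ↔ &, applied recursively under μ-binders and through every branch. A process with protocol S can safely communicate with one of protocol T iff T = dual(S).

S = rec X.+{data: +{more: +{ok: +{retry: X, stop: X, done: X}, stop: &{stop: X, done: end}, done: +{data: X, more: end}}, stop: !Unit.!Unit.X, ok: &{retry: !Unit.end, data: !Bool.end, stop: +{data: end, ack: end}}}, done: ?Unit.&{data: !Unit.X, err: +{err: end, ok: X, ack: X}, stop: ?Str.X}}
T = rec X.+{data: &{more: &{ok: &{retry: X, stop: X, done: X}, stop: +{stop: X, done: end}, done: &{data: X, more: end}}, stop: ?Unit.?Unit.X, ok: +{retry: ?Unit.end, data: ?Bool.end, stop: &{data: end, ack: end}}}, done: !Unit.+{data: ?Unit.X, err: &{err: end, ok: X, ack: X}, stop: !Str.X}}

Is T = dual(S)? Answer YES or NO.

NO

rec X vs rec X  ok (binder kept)
  +{data,done} vs +{data,done}  ✗ choice polarity not flipped — not dual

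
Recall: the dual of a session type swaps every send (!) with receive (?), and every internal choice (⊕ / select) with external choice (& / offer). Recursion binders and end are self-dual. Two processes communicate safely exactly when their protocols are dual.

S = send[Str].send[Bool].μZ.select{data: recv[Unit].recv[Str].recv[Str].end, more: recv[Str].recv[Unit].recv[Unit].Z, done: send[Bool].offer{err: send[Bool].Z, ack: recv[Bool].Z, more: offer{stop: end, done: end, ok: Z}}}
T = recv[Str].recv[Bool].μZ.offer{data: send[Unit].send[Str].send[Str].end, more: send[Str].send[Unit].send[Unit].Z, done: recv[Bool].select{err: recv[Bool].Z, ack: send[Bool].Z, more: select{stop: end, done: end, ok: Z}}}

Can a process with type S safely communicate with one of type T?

send[Str] vs recv[Str]  match
  send[Bool] vs recv[Bool]  match
    μZ vs μZ  match (binder kept)
      select{data,more,done} vs offer{data,more,done}  match labels match
        [data]
          recv[Unit] vs send[Unit]  match
            recv[Str] vs send[Str]  match
              recv[Str] vs send[Str]  match
                end vs end  match
        [more]
          recv[Str] vs send[Str]  match
            recv[Unit] vs send[Unit]  match
              recv[Unit] vs send[Unit]  match
                Z vs Z  match
        [done]
          send[Bool] vs recv[Bool]  match
            offer{err,ack,more} vs select{err,ack,more}  match labels match
              [err]
                send[Bool] vs recv[Bool]  match
                  Z vs Z  match
              [ack]
                recv[Bool] vs send[Bool]  match
                  Z vs Z  match
              [more]
                offer{stop,done,ok} vs select{stop,done,ok}  match labels match
                  [stop]
                    end vs end  match
                  [done]
                    end vs end  match
                  [ok]
                    Z vs Z  match

YES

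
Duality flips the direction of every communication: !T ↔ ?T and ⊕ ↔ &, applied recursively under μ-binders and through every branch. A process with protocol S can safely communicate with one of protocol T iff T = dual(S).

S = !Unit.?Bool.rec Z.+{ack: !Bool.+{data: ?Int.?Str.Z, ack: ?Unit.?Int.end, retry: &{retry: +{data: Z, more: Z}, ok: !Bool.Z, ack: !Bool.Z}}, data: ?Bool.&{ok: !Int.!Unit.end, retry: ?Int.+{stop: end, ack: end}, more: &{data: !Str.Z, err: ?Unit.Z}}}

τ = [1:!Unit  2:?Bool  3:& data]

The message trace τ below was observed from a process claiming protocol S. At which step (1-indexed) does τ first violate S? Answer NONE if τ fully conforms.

@1 !Unit  ✓  state: ?Bool.rec Z.…
@2 ?Bool  ✓  state: rec Z.…
@3 got & data, protocol expects + ack or + data  ✗

3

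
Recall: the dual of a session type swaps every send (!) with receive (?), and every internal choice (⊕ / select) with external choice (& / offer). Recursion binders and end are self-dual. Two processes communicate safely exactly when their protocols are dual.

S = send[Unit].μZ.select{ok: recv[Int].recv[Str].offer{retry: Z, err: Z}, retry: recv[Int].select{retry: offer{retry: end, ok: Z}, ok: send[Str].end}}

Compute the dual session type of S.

send[Unit] ↦ recv[Unit]
  μZ ↦ μZ  (rec unchanged)
    select{ok,retry} ↦ offer{ok,retry}  (select→offer)
      • ok:
        recv[Int] ↦ send[Int]
          recv[Str] ↦ send[Str]
            offer{retry,err} ↦ select{retry,err}  (offer→select)
              • retry:
                Z self-dual
              • err:
                Z self-dual
      • retry:
        recv[Int] ↦ send[Int]
          select{retry,ok} ↦ offer{retry,ok}  (select→offer)
            • retry:
              offer{retry,ok} ↦ select{retry,ok}  (offer→select)
                • retry:
                  end self-dual
                • ok:
                  Z self-dual
            • ok:
              send[Str] ↦ recv[Str]
                end self-dual

recv[Unit].μZ.offer{ok: send[Int].send[Str].select{retry: Z, err: Z}, retry: send[Int].offer{retry: select{retry: end, ok: Z}, ok: recv[Str].end}}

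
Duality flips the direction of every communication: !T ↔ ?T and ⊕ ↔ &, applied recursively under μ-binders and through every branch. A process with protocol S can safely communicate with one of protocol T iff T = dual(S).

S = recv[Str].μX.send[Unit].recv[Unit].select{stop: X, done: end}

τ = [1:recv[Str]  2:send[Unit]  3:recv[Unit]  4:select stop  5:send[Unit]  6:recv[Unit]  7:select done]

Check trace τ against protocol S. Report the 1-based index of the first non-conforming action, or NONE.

step 1: recv[Str]  ok  residual = μX.…
step 2: send[Unit]  ok  residual = recv[Unit].select{stop: μX.…, done: end}
step 3: recv[Unit]  ok  residual = select{stop: μX.…, done: end}
step 4: select stop  ok  residual = μX.…
step 5: send[Unit]  ok  residual = recv[Unit].select{stop: μX.…, done: end}
step 6: recv[Unit]  ok  residual = select{stop: μX.…, done: end}
step 7: select done  ok  residual = end
τ conforms to S (length 7)

NONE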